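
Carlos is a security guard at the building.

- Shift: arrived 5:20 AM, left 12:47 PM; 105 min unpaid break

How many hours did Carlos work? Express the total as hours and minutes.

Shift: 5:20 AM–12:47 PM = 7 h 27 min; less 105 min break → 5 h 42 min

5 h 42 min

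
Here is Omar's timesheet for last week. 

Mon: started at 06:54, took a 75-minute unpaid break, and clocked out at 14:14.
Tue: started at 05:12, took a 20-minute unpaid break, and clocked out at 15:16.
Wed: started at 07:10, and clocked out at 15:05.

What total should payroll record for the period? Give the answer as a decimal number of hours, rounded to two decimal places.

Mon: 06:54–14:14 = 7 h 20 min; less 75 min break → 6 h 5 min
Tue: 05:12–15:16 = 10 h 4 min; less 20 min break → 9 h 44 min
Wed: 07:10–15:05 = 7 h 55 min
Total: 6 h 5 min + 9 h 44 min + 7 h 55 min = 23 h 44 min.

23.73 hours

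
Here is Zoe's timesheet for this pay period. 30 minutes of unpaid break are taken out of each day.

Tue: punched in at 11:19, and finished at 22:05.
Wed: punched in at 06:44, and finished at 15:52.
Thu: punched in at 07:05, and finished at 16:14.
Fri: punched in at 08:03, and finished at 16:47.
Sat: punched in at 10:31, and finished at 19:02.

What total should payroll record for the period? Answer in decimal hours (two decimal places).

43.80 hours

Tue: 11:19–22:05 = 10 h 46 min; less 30 min break → 10 h 16 min
Wed: 06:44–15:52 = 9 h 8 min; less 30 min break → 8 h 38 min
Thu: 07:05–16:14 = 9 h 9 min; less 30 min break → 8 h 39 min
Fri: 08:03–16:47 = 8 h 44 min; less 30 min break → 8 h 14 min
Sat: 10:31–19:02 = 8 h 31 min; less 30 min break → 8 h 1 min
Total: 10 h 16 min + 8 h 38 min + 8 h 39 min + 8 h 14 min + 8 h 1 min = 43 h 48 min.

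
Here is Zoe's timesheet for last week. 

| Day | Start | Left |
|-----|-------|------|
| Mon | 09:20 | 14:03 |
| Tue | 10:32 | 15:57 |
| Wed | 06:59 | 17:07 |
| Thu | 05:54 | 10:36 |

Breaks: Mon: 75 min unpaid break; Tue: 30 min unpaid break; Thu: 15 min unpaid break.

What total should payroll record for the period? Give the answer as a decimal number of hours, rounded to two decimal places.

Mon: 09:20–14:03 = 4 h 43 min; less 75 min break → 3 h 28 min
Tue: 10:32–15:57 = 5 h 25 min; less 30 min break → 4 h 55 min
Wed: 06:59–17:07 = 10 h 8 min
Thu: 05:54–10:36 = 4 h 42 min; less 15 min break → 4 h 27 min
Total: 3 h 28 min + 4 h 55 min + 10 h 8 min + 4 h 27 min = 22 h 58 min.

22.97 hours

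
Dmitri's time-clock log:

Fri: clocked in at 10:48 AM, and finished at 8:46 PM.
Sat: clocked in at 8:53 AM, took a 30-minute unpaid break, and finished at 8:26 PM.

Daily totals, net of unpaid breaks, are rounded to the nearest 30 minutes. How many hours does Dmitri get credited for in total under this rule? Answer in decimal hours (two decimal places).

21.00 hours

Fri: 10:48 AM–8:46 PM = 9 h 58 min → rounds to 10 h 0 min
Sat: 8:53 AM–8:26 PM = 11 h 33 min − 30 min = 11 h 3 min → rounds to 11 h 0 min
Total credited: 21 h 0 min.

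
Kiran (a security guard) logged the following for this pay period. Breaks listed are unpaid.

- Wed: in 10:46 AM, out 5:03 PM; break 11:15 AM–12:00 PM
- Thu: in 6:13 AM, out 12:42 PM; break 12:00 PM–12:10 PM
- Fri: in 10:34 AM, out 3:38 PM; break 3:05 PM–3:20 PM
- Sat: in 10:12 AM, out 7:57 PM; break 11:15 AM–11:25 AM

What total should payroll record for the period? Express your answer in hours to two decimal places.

26.25 hours

Wed: 10:46 AM–5:03 PM = 6 h 17 min; less 45 min break → 5 h 32 min
Thu: 6:13 AM–12:42 PM = 6 h 29 min; less 10 min break → 6 h 19 min
Fri: 10:34 AM–3:38 PM = 5 h 4 min; less 15 min break → 4 h 49 min
Sat: 10:12 AM–7:57 PM = 9 h 45 min; less 10 min break → 9 h 35 min
Total: 5 h 32 min + 6 h 19 min + 4 h 49 min + 9 h 35 min = 26 h 15 min.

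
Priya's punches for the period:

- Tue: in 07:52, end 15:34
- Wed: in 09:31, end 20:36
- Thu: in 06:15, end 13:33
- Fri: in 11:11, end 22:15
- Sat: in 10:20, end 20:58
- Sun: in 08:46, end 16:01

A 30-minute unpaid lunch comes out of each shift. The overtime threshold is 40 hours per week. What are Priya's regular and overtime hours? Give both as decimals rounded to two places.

Regular 40.00 hours, overtime 12.03 hours

Tue: 07:52–15:34 = 7 h 42 min; less 30 min break → 7 h 12 min
Wed: 09:31–20:36 = 11 h 5 min; less 30 min break → 10 h 35 min
Thu: 06:15–13:33 = 7 h 18 min; less 30 min break → 6 h 48 min
Fri: 11:11–22:15 = 11 h 4 min; less 30 min break → 10 h 34 min
Sat: 10:20–20:58 = 10 h 38 min; less 30 min break → 10 h 8 min
Sun: 08:46–16:01 = 7 h 15 min; less 30 min break → 6 h 45 min
Total worked: 52 h 2 min = 52.03 h.
Threshold 40 h → overtime 12 h 2 min, regular 40 h 0 min.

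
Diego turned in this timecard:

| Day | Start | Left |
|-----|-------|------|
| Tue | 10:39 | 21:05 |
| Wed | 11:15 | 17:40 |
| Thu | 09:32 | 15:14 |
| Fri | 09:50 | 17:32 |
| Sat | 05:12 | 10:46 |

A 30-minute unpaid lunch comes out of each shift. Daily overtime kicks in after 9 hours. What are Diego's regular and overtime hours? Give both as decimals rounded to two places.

Tue: 10:39–21:05 = 10 h 26 min; less 30 min break → 9 h 56 min
Wed: 11:15–17:40 = 6 h 25 min; less 30 min break → 5 h 55 min
Thu: 09:32–15:14 = 5 h 42 min; less 30 min break → 5 h 12 min
Fri: 09:50–17:32 = 7 h 42 min; less 30 min break → 7 h 12 min
Sat: 05:12–10:46 = 5 h 34 min; less 30 min break → 5 h 4 min
Tue reg 9 h 0 min / OT 0 h 56 min; Wed reg 5 h 55 min / OT 0 h 0 min; Thu reg 5 h 12 min / OT 0 h 0 min; Fri reg 7 h 12 min / OT 0 h 0 min; Sat reg 5 h 4 min / OT 0 h 0 min.
Totals: regular 32 h 23 min, overtime 0 h 56 min.

Regular 32.38 hours, overtime 0.93 hours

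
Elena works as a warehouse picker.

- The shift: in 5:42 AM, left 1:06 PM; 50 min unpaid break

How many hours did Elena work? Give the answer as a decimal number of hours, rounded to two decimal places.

The shift: 5:42 AM–1:06 PM = 7 h 24 min; less 50 min break → 6 h 34 min

6.57 hours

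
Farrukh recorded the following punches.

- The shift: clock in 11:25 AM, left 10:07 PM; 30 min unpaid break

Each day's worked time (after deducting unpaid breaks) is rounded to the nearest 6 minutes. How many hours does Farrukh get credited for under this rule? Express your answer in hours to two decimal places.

10.20 hours

The shift: 11:25 AM–10:07 PM = 10 h 42 min − 30 min = 10 h 12 min → rounds to 10 h 12 min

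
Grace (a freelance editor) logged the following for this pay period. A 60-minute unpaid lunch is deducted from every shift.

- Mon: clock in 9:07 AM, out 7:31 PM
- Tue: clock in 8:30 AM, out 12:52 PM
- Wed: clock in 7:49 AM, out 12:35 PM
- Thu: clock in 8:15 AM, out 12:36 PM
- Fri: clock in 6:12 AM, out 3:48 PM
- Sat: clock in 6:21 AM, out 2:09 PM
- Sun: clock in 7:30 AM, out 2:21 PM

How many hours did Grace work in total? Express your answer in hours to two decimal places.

41.13 hours

Mon: 9:07 AM–7:31 PM = 10 h 24 min; less 60 min break → 9 h 24 min
Tue: 8:30 AM–12:52 PM = 4 h 22 min; less 60 min break → 3 h 22 min
Wed: 7:49 AM–12:35 PM = 4 h 46 min; less 60 min break → 3 h 46 min
Thu: 8:15 AM–12:36 PM = 4 h 21 min; less 60 min break → 3 h 21 min
Fri: 6:12 AM–3:48 PM = 9 h 36 min; less 60 min break → 8 h 36 min
Sat: 6:21 AM–2:09 PM = 7 h 48 min; less 60 min break → 6 h 48 min
Sun: 7:30 AM–2:21 PM = 6 h 51 min; less 60 min break → 5 h 51 min
Total: 9 h 24 min + 3 h 22 min + 3 h 46 min + 3 h 21 min + 8 h 36 min + 6 h 48 min + 5 h 51 min = 41 h 8 min.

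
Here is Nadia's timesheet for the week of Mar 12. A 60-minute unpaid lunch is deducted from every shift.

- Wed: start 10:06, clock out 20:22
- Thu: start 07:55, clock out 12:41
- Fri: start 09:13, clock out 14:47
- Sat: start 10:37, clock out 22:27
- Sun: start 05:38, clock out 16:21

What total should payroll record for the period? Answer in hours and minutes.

38 h 9 min

Wed: 10:06–20:22 = 10 h 16 min; less 60 min break → 9 h 16 min
Thu: 07:55–12:41 = 4 h 46 min; less 60 min break → 3 h 46 min
Fri: 09:13–14:47 = 5 h 34 min; less 60 min break → 4 h 34 min
Sat: 10:37–22:27 = 11 h 50 min; less 60 min break → 10 h 50 min
Sun: 05:38–16:21 = 10 h 43 min; less 60 min break → 9 h 43 min
Total: 9 h 16 min + 3 h 46 min + 4 h 34 min + 10 h 50 min + 9 h 43 min = 38 h 9 min.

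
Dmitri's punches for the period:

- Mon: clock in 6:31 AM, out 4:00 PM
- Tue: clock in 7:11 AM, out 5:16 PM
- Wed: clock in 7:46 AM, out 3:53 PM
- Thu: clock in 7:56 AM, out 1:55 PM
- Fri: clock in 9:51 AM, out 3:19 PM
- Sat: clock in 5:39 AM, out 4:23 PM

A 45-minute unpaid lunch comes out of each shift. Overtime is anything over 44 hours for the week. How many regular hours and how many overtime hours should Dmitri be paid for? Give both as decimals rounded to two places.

Mon: 6:31 AM–4:00 PM = 9 h 29 min; less 45 min break → 8 h 44 min
Tue: 7:11 AM–5:16 PM = 10 h 5 min; less 45 min break → 9 h 20 min
Wed: 7:46 AM–3:53 PM = 8 h 7 min; less 45 min break → 7 h 22 min
Thu: 7:56 AM–1:55 PM = 5 h 59 min; less 45 min break → 5 h 14 min
Fri: 9:51 AM–3:19 PM = 5 h 28 min; less 45 min break → 4 h 43 min
Sat: 5:39 AM–4:23 PM = 10 h 44 min; less 45 min break → 9 h 59 min
Total worked: 45 h 22 min = 45.37 h.
Threshold 44 h → overtime 1 h 22 min, regular 44 h 0 min.

Regular 44.00 hours, overtime 1.37 hours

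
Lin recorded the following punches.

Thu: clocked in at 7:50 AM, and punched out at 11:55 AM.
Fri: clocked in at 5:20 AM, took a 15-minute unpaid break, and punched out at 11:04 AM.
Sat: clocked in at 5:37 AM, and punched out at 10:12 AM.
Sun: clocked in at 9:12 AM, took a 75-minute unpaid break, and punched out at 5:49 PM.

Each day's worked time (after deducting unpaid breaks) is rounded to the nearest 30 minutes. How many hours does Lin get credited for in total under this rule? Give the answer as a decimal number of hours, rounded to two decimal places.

Thu: 7:50 AM–11:55 AM = 4 h 5 min → rounds to 4 h 0 min
Fri: 5:20 AM–11:04 AM = 5 h 44 min − 15 min = 5 h 29 min → rounds to 5 h 30 min
Sat: 5:37 AM–10:12 AM = 4 h 35 min → rounds to 4 h 30 min
Sun: 9:12 AM–5:49 PM = 8 h 37 min − 75 min = 7 h 22 min → rounds to 7 h 30 min
Total credited: 21 h 30 min.

21.50 hours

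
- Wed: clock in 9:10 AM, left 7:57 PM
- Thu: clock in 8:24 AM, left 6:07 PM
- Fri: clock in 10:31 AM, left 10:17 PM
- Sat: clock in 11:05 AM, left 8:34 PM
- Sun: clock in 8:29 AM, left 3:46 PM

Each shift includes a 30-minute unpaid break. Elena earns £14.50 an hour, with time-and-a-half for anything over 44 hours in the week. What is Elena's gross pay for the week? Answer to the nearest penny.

Wed: 9:10 AM–7:57 PM = 10 h 47 min; less 30 min break → 10 h 17 min
Thu: 8:24 AM–6:07 PM = 9 h 43 min; less 30 min break → 9 h 13 min
Fri: 10:31 AM–10:17 PM = 11 h 46 min; less 30 min break → 11 h 16 min
Sat: 11:05 AM–8:34 PM = 9 h 29 min; less 30 min break → 8 h 59 min
Sun: 8:29 AM–3:46 PM = 7 h 17 min; less 30 min break → 6 h 47 min
Total worked: 46 h 32 min = 2792 min.
Regular 44 h 0 min = 2640 min at £14.50/h; overtime 2 h 32 min = 152 min at £21.75/h.
Pay = (2640 × £14.50 + 152 × £21.75) ÷ 60 = £693.10.

£693.10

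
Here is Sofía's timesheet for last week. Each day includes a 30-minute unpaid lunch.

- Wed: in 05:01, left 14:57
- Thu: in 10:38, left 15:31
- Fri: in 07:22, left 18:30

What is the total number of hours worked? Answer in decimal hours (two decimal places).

Wed: 05:01–14:57 = 9 h 56 min; less 30 min break → 9 h 26 min
Thu: 10:38–15:31 = 4 h 53 min; less 30 min break → 4 h 23 min
Fri: 07:22–18:30 = 11 h 8 min; less 30 min break → 10 h 38 min
Total: 9 h 26 min + 4 h 23 min + 10 h 38 min = 24 h 27 min.

24.45 hours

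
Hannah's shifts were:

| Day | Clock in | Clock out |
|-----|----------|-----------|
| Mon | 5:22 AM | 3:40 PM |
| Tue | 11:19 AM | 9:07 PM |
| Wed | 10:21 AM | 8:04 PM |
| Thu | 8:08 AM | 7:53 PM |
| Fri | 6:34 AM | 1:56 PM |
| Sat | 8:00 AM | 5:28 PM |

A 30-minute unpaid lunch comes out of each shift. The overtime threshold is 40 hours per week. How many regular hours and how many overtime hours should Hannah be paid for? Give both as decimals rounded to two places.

Mon: 5:22 AM–3:40 PM = 10 h 18 min; less 30 min break → 9 h 48 min
Tue: 11:19 AM–9:07 PM = 9 h 48 min; less 30 min break → 9 h 18 min
Wed: 10:21 AM–8:04 PM = 9 h 43 min; less 30 min break → 9 h 13 min
Thu: 8:08 AM–7:53 PM = 11 h 45 min; less 30 min break → 11 h 15 min
Fri: 6:34 AM–1:56 PM = 7 h 22 min; less 30 min break → 6 h 52 min
Sat: 8:00 AM–5:28 PM = 9 h 28 min; less 30 min break → 8 h 58 min
Total worked: 55 h 24 min = 55.40 h.
Threshold 40 h → overtime 15 h 24 min, regular 40 h 0 min.

Regular 40.00 hours, overtime 15.40 hours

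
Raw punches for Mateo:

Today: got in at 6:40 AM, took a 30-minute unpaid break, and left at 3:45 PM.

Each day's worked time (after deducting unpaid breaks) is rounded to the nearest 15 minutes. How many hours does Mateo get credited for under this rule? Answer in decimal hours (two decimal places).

Today: 6:40 AM–3:45 PM = 9 h 5 min − 30 min = 8 h 35 min → rounds to 8 h 30 min

8.50 hours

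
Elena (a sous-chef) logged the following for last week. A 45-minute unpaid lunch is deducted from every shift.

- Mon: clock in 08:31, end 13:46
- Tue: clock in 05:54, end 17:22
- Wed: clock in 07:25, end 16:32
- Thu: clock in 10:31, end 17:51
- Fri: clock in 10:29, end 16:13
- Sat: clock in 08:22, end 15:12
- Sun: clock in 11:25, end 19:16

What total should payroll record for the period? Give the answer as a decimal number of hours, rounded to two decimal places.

Mon: 08:31–13:46 = 5 h 15 min; less 45 min break → 4 h 30 min
Tue: 05:54–17:22 = 11 h 28 min; less 45 min break → 10 h 43 min
Wed: 07:25–16:32 = 9 h 7 min; less 45 min break → 8 h 22 min
Thu: 10:31–17:51 = 7 h 20 min; less 45 min break → 6 h 35 min
Fri: 10:29–16:13 = 5 h 44 min; less 45 min break → 4 h 59 min
Sat: 08:22–15:12 = 6 h 50 min; less 45 min break → 6 h 5 min
Sun: 11:25–19:16 = 7 h 51 min; less 45 min break → 7 h 6 min
Total: 4 h 30 min + 10 h 43 min + 8 h 22 min + 6 h 35 min + 4 h 59 min + 6 h 5 min + 7 h 6 min = 48 h 20 min.

48.33 hours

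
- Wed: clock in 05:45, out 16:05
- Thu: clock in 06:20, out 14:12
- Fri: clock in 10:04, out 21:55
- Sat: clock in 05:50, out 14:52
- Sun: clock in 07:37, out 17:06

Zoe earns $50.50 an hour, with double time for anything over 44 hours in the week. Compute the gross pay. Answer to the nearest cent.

$2683.23

Wed: 05:45–16:05 = 10 h 20 min
Thu: 06:20–14:12 = 7 h 52 min
Fri: 10:04–21:55 = 11 h 51 min
Sat: 05:50–14:52 = 9 h 2 min
Sun: 07:37–17:06 = 9 h 29 min
Total worked: 48 h 34 min = 2914 min.
Regular 44 h 0 min = 2640 min at $50.50/h; overtime 4 h 34 min = 274 min at $101.00/h.
Pay = (2640 × $50.50 + 274 × $101.00) ÷ 60 = $2683.23.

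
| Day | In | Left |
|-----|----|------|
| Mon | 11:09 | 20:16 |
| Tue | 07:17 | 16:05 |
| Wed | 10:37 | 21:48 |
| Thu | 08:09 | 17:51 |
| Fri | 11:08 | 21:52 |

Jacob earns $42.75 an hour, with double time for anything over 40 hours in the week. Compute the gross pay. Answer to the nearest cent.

$2525.10

Mon: 11:09–20:16 = 9 h 7 min
Tue: 07:17–16:05 = 8 h 48 min
Wed: 10:37–21:48 = 11 h 11 min
Thu: 08:09–17:51 = 9 h 42 min
Fri: 11:08–21:52 = 10 h 44 min
Total worked: 49 h 32 min = 2972 min.
Regular 40 h 0 min = 2400 min at $42.75/h; overtime 9 h 32 min = 572 min at $85.50/h.
Pay = (2400 × $42.75 + 572 × $85.50) ÷ 60 = $2525.10.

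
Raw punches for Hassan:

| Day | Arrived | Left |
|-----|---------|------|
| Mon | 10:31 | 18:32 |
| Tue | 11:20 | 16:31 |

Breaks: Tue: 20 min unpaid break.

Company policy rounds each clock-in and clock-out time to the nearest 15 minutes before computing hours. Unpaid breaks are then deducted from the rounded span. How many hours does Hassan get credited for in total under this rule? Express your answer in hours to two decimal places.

12.92 hours

Mon: in 10:31→10:30, out 18:32→18:30; 8 h 0 min
Tue: in 11:20→11:15, out 16:31→16:30; 5 h 15 min − 20 min = 4 h 55 min
Total credited: 12 h 55 min.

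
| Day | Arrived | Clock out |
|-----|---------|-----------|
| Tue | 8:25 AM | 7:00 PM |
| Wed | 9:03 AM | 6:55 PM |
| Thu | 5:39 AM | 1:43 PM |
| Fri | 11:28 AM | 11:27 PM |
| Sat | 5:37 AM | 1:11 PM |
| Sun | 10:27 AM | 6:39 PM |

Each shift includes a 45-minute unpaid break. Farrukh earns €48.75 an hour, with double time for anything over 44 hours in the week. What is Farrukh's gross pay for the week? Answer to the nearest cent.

Tue: 8:25 AM–7:00 PM = 10 h 35 min; less 45 min break → 9 h 50 min
Wed: 9:03 AM–6:55 PM = 9 h 52 min; less 45 min break → 9 h 7 min
Thu: 5:39 AM–1:43 PM = 8 h 4 min; less 45 min break → 7 h 19 min
Fri: 11:28 AM–11:27 PM = 11 h 59 min; less 45 min break → 11 h 14 min
Sat: 5:37 AM–1:11 PM = 7 h 34 min; less 45 min break → 6 h 49 min
Sun: 10:27 AM–6:39 PM = 8 h 12 min; less 45 min break → 7 h 27 min
Total worked: 51 h 46 min = 3106 min.
Regular 44 h 0 min = 2640 min at €48.75/h; overtime 7 h 46 min = 466 min at €97.50/h.
Pay = (2640 × €48.75 + 466 × €97.50) ÷ 60 = €2902.25.

€2902.25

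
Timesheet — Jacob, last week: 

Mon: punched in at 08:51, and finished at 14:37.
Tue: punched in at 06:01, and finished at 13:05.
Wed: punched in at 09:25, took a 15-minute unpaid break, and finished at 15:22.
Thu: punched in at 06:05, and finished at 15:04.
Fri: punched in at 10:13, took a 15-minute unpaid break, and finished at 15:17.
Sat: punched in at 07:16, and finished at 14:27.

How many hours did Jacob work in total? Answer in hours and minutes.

Mon: 08:51–14:37 = 5 h 46 min
Tue: 06:01–13:05 = 7 h 4 min
Wed: 09:25–15:22 = 5 h 57 min; less 15 min break → 5 h 42 min
Thu: 06:05–15:04 = 8 h 59 min
Fri: 10:13–15:17 = 5 h 4 min; less 15 min break → 4 h 49 min
Sat: 07:16–14:27 = 7 h 11 min
Total: 5 h 46 min + 7 h 4 min + 5 h 42 min + 8 h 59 min + 4 h 49 min + 7 h 11 min = 39 h 31 min.

39 h 31 min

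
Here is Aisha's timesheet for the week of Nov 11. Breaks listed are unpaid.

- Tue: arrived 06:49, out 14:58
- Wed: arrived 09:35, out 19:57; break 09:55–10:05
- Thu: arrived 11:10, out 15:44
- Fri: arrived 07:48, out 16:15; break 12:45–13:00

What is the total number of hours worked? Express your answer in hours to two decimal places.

31.12 hours

Tue: 06:49–14:58 = 8 h 9 min
Wed: 09:35–19:57 = 10 h 22 min; less 10 min break → 10 h 12 min
Thu: 11:10–15:44 = 4 h 34 min
Fri: 07:48–16:15 = 8 h 27 min; less 15 min break → 8 h 12 min
Total: 8 h 9 min + 10 h 12 min + 4 h 34 min + 8 h 12 min = 31 h 7 min.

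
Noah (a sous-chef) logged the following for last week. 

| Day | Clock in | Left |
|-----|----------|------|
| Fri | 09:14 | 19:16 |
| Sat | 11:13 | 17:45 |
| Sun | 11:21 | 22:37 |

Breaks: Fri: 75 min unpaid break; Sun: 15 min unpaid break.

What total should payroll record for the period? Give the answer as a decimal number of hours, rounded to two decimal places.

Fri: 09:14–19:16 = 10 h 2 min; less 75 min break → 8 h 47 min
Sat: 11:13–17:45 = 6 h 32 min
Sun: 11:21–22:37 = 11 h 16 min; less 15 min break → 11 h 1 min
Total: 8 h 47 min + 6 h 32 min + 11 h 1 min = 26 h 20 min.

26.33 hours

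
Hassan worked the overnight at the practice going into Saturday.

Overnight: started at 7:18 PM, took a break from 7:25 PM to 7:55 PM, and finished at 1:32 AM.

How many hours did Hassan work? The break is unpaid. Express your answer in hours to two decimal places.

5.73 hours

Overnight: 7:18 PM → midnight = 4 h 42 min; midnight → 1:32 AM = 1 h 32 min; span 6 h 14 min; less 30 min break → 5 h 44 min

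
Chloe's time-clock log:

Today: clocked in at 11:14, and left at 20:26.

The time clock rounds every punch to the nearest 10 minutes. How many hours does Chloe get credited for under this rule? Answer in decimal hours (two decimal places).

Today: in 11:14→11:10, out 20:26→20:30; 9 h 20 min

9.33 hours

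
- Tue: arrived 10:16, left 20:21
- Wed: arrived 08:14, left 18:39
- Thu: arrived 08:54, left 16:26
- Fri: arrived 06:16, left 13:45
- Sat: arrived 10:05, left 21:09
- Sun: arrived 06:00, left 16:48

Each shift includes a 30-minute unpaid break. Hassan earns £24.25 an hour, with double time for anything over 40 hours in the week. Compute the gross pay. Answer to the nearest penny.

Tue: 10:16–20:21 = 10 h 5 min; less 30 min break → 9 h 35 min
Wed: 08:14–18:39 = 10 h 25 min; less 30 min break → 9 h 55 min
Thu: 08:54–16:26 = 7 h 32 min; less 30 min break → 7 h 2 min
Fri: 06:16–13:45 = 7 h 29 min; less 30 min break → 6 h 59 min
Sat: 10:05–21:09 = 11 h 4 min; less 30 min break → 10 h 34 min
Sun: 06:00–16:48 = 10 h 48 min; less 30 min break → 10 h 18 min
Total worked: 54 h 23 min = 3263 min.
Regular 40 h 0 min = 2400 min at £24.25/h; overtime 14 h 23 min = 863 min at £48.50/h.
Pay = (2400 × £24.25 + 863 × £48.50) ÷ 60 = £1667.59.

£1667.59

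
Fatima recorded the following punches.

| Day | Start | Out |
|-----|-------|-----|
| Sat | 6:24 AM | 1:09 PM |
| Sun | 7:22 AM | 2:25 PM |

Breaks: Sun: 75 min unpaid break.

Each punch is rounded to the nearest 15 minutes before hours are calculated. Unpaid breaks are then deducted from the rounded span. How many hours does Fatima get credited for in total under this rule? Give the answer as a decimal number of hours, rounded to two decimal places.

Sat: in 6:24 AM→6:30 AM, out 1:09 PM→1:15 PM; 6 h 45 min
Sun: in 7:22 AM→7:15 AM, out 2:25 PM→2:30 PM; 7 h 15 min − 75 min = 6 h 0 min
Total credited: 12 h 45 min.

12.75 hours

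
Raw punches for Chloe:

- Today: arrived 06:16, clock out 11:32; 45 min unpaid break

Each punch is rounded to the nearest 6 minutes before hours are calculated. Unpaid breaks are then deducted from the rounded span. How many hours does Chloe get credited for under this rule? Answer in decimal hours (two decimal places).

Today: in 06:16→06:18, out 11:32→11:30; 5 h 12 min − 45 min = 4 h 27 min

4.45 hours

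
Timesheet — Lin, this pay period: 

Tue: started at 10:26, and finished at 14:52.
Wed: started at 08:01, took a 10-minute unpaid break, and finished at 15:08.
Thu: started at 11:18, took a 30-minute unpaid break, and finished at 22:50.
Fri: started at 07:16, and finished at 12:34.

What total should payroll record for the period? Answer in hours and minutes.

27 h 43 min

Tue: 10:26–14:52 = 4 h 26 min
Wed: 08:01–15:08 = 7 h 7 min; less 10 min break → 6 h 57 min
Thu: 11:18–22:50 = 11 h 32 min; less 30 min break → 11 h 2 min
Fri: 07:16–12:34 = 5 h 18 min
Total: 4 h 26 min + 6 h 57 min + 11 h 2 min + 5 h 18 min = 27 h 43 min.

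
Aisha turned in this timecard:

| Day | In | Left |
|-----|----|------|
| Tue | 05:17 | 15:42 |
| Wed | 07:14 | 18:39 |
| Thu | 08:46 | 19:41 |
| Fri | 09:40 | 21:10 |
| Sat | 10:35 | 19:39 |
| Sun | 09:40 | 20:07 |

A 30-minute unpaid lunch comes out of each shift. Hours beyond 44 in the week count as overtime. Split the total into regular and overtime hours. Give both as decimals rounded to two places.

Tue: 05:17–15:42 = 10 h 25 min; less 30 min break → 9 h 55 min
Wed: 07:14–18:39 = 11 h 25 min; less 30 min break → 10 h 55 min
Thu: 08:46–19:41 = 10 h 55 min; less 30 min break → 10 h 25 min
Fri: 09:40–21:10 = 11 h 30 min; less 30 min break → 11 h 0 min
Sat: 10:35–19:39 = 9 h 4 min; less 30 min break → 8 h 34 min
Sun: 09:40–20:07 = 10 h 27 min; less 30 min break → 9 h 57 min
Total worked: 60 h 46 min = 60.77 h.
Threshold 44 h → overtime 16 h 46 min, regular 44 h 0 min.

Regular 44.00 hours, overtime 16.77 hours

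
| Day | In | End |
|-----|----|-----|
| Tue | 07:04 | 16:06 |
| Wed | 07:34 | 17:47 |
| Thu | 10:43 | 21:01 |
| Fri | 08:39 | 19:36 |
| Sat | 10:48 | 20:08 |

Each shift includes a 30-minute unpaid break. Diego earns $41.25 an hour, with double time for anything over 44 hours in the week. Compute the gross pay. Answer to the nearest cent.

$2090.00

Tue: 07:04–16:06 = 9 h 2 min; less 30 min break → 8 h 32 min
Wed: 07:34–17:47 = 10 h 13 min; less 30 min break → 9 h 43 min
Thu: 10:43–21:01 = 10 h 18 min; less 30 min break → 9 h 48 min
Fri: 08:39–19:36 = 10 h 57 min; less 30 min break → 10 h 27 min
Sat: 10:48–20:08 = 9 h 20 min; less 30 min break → 8 h 50 min
Total worked: 47 h 20 min = 2840 min.
Regular 44 h 0 min = 2640 min at $41.25/h; overtime 3 h 20 min = 200 min at $82.50/h.
Pay = (2640 × $41.25 + 200 × $82.50) ÷ 60 = $2090.00.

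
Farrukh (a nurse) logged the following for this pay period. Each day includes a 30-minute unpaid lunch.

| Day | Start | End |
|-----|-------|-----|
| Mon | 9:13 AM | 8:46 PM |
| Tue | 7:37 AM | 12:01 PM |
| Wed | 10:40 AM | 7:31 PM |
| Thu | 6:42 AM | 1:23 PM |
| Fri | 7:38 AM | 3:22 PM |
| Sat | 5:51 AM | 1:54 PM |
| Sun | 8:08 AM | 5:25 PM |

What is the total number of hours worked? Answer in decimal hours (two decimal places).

53.05 hours

Mon: 9:13 AM–8:46 PM = 11 h 33 min; less 30 min break → 11 h 3 min
Tue: 7:37 AM–12:01 PM = 4 h 24 min; less 30 min break → 3 h 54 min
Wed: 10:40 AM–7:31 PM = 8 h 51 min; less 30 min break → 8 h 21 min
Thu: 6:42 AM–1:23 PM = 6 h 41 min; less 30 min break → 6 h 11 min
Fri: 7:38 AM–3:22 PM = 7 h 44 min; less 30 min break → 7 h 14 min
Sat: 5:51 AM–1:54 PM = 8 h 3 min; less 30 min break → 7 h 33 min
Sun: 8:08 AM–5:25 PM = 9 h 17 min; less 30 min break → 8 h 47 min
Total: 11 h 3 min + 3 h 54 min + 8 h 21 min + 6 h 11 min + 7 h 14 min + 7 h 33 min + 8 h 47 min = 53 h 3 min.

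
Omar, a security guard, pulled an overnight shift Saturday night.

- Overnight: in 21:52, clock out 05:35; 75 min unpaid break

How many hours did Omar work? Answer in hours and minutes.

Overnight: 21:52 → midnight = 2 h 8 min; midnight → 05:35 = 5 h 35 min; span 7 h 43 min; less 75 min break → 6 h 28 min

6 h 28 min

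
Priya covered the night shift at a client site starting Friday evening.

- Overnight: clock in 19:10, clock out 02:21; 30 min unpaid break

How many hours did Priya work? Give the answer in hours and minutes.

Overnight: 19:10 → midnight = 4 h 50 min; midnight → 02:21 = 2 h 21 min; span 7 h 11 min; less 30 min break → 6 h 41 min

6 h 41 min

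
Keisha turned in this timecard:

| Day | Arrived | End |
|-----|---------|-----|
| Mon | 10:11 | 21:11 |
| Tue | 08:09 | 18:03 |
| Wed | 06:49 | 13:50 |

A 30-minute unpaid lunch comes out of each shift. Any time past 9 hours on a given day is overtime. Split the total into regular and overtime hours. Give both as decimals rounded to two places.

Regular 24.52 hours, overtime 1.90 hours

Mon: 10:11–21:11 = 11 h 0 min; less 30 min break → 10 h 30 min
Tue: 08:09–18:03 = 9 h 54 min; less 30 min break → 9 h 24 min
Wed: 06:49–13:50 = 7 h 1 min; less 30 min break → 6 h 31 min
Mon reg 9 h 0 min / OT 1 h 30 min; Tue reg 9 h 0 min / OT 0 h 24 min; Wed reg 6 h 31 min / OT 0 h 0 min.
Totals: regular 24 h 31 min, overtime 1 h 54 min.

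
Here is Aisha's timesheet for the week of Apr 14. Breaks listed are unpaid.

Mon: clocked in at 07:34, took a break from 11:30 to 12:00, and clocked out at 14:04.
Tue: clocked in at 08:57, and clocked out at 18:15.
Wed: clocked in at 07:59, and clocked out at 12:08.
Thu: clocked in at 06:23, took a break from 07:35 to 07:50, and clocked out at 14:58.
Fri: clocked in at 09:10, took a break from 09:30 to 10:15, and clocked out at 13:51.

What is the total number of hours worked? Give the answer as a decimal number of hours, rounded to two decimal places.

Mon: 07:34–14:04 = 6 h 30 min; less 30 min break → 6 h 0 min
Tue: 08:57–18:15 = 9 h 18 min
Wed: 07:59–12:08 = 4 h 9 min
Thu: 06:23–14:58 = 8 h 35 min; less 15 min break → 8 h 20 min
Fri: 09:10–13:51 = 4 h 41 min; less 45 min break → 3 h 56 min
Total: 6 h 0 min + 9 h 18 min + 4 h 9 min + 8 h 20 min + 3 h 56 min = 31 h 43 min.

31.72 hours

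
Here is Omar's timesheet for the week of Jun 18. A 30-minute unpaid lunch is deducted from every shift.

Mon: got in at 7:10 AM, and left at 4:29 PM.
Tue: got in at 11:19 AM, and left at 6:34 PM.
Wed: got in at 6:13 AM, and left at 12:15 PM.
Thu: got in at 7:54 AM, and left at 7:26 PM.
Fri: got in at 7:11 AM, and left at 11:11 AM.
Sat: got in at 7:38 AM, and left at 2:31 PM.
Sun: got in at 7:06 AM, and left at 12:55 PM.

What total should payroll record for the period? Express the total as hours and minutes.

47 h 20 min

Mon: 7:10 AM–4:29 PM = 9 h 19 min; less 30 min break → 8 h 49 min
Tue: 11:19 AM–6:34 PM = 7 h 15 min; less 30 min break → 6 h 45 min
Wed: 6:13 AM–12:15 PM = 6 h 2 min; less 30 min break → 5 h 32 min
Thu: 7:54 AM–7:26 PM = 11 h 32 min; less 30 min break → 11 h 2 min
Fri: 7:11 AM–11:11 AM = 4 h 0 min; less 30 min break → 3 h 30 min
Sat: 7:38 AM–2:31 PM = 6 h 53 min; less 30 min break → 6 h 23 min
Sun: 7:06 AM–12:55 PM = 5 h 49 min; less 30 min break → 5 h 19 min
Total: 8 h 49 min + 6 h 45 min + 5 h 32 min + 11 h 2 min + 3 h 30 min + 6 h 23 min + 5 h 19 min = 47 h 20 min.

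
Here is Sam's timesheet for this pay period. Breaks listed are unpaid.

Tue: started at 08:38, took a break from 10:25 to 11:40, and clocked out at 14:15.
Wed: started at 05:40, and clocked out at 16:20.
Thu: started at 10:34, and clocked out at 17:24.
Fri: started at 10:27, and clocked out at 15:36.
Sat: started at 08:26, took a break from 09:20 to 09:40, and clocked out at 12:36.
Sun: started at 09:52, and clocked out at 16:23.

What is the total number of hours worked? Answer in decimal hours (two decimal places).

Tue: 08:38–14:15 = 5 h 37 min; less 75 min break → 4 h 22 min
Wed: 05:40–16:20 = 10 h 40 min
Thu: 10:34–17:24 = 6 h 50 min
Fri: 10:27–15:36 = 5 h 9 min
Sat: 08:26–12:36 = 4 h 10 min; less 20 min break → 3 h 50 min
Sun: 09:52–16:23 = 6 h 31 min
Total: 4 h 22 min + 10 h 40 min + 6 h 50 min + 5 h 9 min + 3 h 50 min + 6 h 31 min = 37 h 22 min.

37.37 hours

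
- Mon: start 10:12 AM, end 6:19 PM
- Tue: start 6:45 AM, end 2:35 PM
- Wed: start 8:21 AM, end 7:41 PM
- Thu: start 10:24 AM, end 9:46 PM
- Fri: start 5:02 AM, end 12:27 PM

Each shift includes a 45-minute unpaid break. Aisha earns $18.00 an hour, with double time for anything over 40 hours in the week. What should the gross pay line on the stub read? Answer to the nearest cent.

Mon: 10:12 AM–6:19 PM = 8 h 7 min; less 45 min break → 7 h 22 min
Tue: 6:45 AM–2:35 PM = 7 h 50 min; less 45 min break → 7 h 5 min
Wed: 8:21 AM–7:41 PM = 11 h 20 min; less 45 min break → 10 h 35 min
Thu: 10:24 AM–9:46 PM = 11 h 22 min; less 45 min break → 10 h 37 min
Fri: 5:02 AM–12:27 PM = 7 h 25 min; less 45 min break → 6 h 40 min
Total worked: 42 h 19 min = 2539 min.
Regular 40 h 0 min = 2400 min at $18.00/h; overtime 2 h 19 min = 139 min at $36.00/h.
Pay = (2400 × $18.00 + 139 × $36.00) ÷ 60 = $803.40.

$803.40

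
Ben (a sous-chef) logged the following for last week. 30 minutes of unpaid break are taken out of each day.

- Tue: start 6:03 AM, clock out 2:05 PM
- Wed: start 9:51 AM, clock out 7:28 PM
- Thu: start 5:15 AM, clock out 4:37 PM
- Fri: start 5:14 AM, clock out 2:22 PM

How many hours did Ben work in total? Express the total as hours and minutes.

Tue: 6:03 AM–2:05 PM = 8 h 2 min; less 30 min break → 7 h 32 min
Wed: 9:51 AM–7:28 PM = 9 h 37 min; less 30 min break → 9 h 7 min
Thu: 5:15 AM–4:37 PM = 11 h 22 min; less 30 min break → 10 h 52 min
Fri: 5:14 AM–2:22 PM = 9 h 8 min; less 30 min break → 8 h 38 min
Total: 7 h 32 min + 9 h 7 min + 10 h 52 min + 8 h 38 min = 36 h 9 min.

36 h 9 min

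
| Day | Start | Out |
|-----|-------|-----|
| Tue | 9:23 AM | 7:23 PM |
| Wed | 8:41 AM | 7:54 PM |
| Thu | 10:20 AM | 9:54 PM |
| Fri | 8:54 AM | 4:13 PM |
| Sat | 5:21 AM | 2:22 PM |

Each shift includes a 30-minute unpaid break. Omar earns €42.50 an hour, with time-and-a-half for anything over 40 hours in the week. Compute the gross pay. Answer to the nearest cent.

€2121.81

Tue: 9:23 AM–7:23 PM = 10 h 0 min; less 30 min break → 9 h 30 min
Wed: 8:41 AM–7:54 PM = 11 h 13 min; less 30 min break → 10 h 43 min
Thu: 10:20 AM–9:54 PM = 11 h 34 min; less 30 min break → 11 h 4 min
Fri: 8:54 AM–4:13 PM = 7 h 19 min; less 30 min break → 6 h 49 min
Sat: 5:21 AM–2:22 PM = 9 h 1 min; less 30 min break → 8 h 31 min
Total worked: 46 h 37 min = 2797 min.
Regular 40 h 0 min = 2400 min at €42.50/h; overtime 6 h 37 min = 397 min at €63.75/h.
Pay = (2400 × €42.50 + 397 × €63.75) ÷ 60 = €2121.81.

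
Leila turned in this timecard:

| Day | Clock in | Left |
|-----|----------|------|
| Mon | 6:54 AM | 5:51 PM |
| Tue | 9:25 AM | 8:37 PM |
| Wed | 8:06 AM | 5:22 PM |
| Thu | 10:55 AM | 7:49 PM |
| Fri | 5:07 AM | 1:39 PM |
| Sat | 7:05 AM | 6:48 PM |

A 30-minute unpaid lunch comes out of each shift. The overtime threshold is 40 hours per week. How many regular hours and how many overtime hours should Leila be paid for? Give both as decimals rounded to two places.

Mon: 6:54 AM–5:51 PM = 10 h 57 min; less 30 min break → 10 h 27 min
Tue: 9:25 AM–8:37 PM = 11 h 12 min; less 30 min break → 10 h 42 min
Wed: 8:06 AM–5:22 PM = 9 h 16 min; less 30 min break → 8 h 46 min
Thu: 10:55 AM–7:49 PM = 8 h 54 min; less 30 min break → 8 h 24 min
Fri: 5:07 AM–1:39 PM = 8 h 32 min; less 30 min break → 8 h 2 min
Sat: 7:05 AM–6:48 PM = 11 h 43 min; less 30 min break → 11 h 13 min
Total worked: 57 h 34 min = 57.57 h.
Threshold 40 h → overtime 17 h 34 min, regular 40 h 0 min.

Regular 40.00 hours, overtime 17.57 hours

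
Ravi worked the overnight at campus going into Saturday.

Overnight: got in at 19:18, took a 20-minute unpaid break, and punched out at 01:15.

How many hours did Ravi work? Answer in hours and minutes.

Overnight: 19:18 → midnight = 4 h 42 min; midnight → 01:15 = 1 h 15 min; span 5 h 57 min; less 20 min break → 5 h 37 min

5 h 37 min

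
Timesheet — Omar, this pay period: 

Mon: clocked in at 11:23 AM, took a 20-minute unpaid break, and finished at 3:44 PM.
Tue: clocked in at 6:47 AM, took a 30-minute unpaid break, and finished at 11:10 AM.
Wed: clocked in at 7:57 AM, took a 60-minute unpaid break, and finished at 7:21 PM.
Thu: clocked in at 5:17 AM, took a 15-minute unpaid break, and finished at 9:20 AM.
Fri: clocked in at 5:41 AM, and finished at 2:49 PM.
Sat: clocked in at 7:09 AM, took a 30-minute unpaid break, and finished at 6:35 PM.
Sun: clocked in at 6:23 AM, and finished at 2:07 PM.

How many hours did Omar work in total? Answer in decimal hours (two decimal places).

49.90 hours

Mon: 11:23 AM–3:44 PM = 4 h 21 min; less 20 min break → 4 h 1 min
Tue: 6:47 AM–11:10 AM = 4 h 23 min; less 30 min break → 3 h 53 min
Wed: 7:57 AM–7:21 PM = 11 h 24 min; less 60 min break → 10 h 24 min
Thu: 5:17 AM–9:20 AM = 4 h 3 min; less 15 min break → 3 h 48 min
Fri: 5:41 AM–2:49 PM = 9 h 8 min
Sat: 7:09 AM–6:35 PM = 11 h 26 min; less 30 min break → 10 h 56 min
Sun: 6:23 AM–2:07 PM = 7 h 44 min
Total: 4 h 1 min + 3 h 53 min + 10 h 24 min + 3 h 48 min + 9 h 8 min + 10 h 56 min + 7 h 44 min = 49 h 54 min.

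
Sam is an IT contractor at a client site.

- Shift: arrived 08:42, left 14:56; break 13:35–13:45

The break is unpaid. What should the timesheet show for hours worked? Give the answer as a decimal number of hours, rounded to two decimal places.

Shift: 08:42–14:56 = 6 h 14 min; less 10 min break → 6 h 4 min

6.07 hours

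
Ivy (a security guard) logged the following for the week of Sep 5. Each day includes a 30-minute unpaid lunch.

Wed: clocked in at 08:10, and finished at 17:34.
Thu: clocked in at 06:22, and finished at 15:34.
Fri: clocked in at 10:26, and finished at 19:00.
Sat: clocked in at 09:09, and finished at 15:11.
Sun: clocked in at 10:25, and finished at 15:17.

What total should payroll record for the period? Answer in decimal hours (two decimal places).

35.57 hours

Wed: 08:10–17:34 = 9 h 24 min; less 30 min break → 8 h 54 min
Thu: 06:22–15:34 = 9 h 12 min; less 30 min break → 8 h 42 min
Fri: 10:26–19:00 = 8 h 34 min; less 30 min break → 8 h 4 min
Sat: 09:09–15:11 = 6 h 2 min; less 30 min break → 5 h 32 min
Sun: 10:25–15:17 = 4 h 52 min; less 30 min break → 4 h 22 min
Total: 8 h 54 min + 8 h 42 min + 8 h 4 min + 5 h 32 min + 4 h 22 min = 35 h 34 min.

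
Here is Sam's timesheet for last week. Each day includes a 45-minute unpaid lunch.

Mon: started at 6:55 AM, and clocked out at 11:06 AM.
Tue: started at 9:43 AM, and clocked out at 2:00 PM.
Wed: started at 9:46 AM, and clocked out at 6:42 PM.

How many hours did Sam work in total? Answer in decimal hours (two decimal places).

Mon: 6:55 AM–11:06 AM = 4 h 11 min; less 45 min break → 3 h 26 min
Tue: 9:43 AM–2:00 PM = 4 h 17 min; less 45 min break → 3 h 32 min
Wed: 9:46 AM–6:42 PM = 8 h 56 min; less 45 min break → 8 h 11 min
Total: 3 h 26 min + 3 h 32 min + 8 h 11 min = 15 h 9 min.

15.15 hours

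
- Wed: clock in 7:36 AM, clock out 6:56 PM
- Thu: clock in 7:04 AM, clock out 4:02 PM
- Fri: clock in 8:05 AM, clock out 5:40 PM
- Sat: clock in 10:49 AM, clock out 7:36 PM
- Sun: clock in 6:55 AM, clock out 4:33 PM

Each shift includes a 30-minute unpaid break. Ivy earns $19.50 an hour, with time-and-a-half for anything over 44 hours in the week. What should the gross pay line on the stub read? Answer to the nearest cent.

$910.65

Wed: 7:36 AM–6:56 PM = 11 h 20 min; less 30 min break → 10 h 50 min
Thu: 7:04 AM–4:02 PM = 8 h 58 min; less 30 min break → 8 h 28 min
Fri: 8:05 AM–5:40 PM = 9 h 35 min; less 30 min break → 9 h 5 min
Sat: 10:49 AM–7:36 PM = 8 h 47 min; less 30 min break → 8 h 17 min
Sun: 6:55 AM–4:33 PM = 9 h 38 min; less 30 min break → 9 h 8 min
Total worked: 45 h 48 min = 2748 min.
Regular 44 h 0 min = 2640 min at $19.50/h; overtime 1 h 48 min = 108 min at $29.25/h.
Pay = (2640 × $19.50 + 108 × $29.25) ÷ 60 = $910.65.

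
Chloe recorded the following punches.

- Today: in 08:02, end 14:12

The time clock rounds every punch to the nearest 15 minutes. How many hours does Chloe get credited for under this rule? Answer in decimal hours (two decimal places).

6.25 hours

Today: in 08:02→08:00, out 14:12→14:15; 6 h 15 min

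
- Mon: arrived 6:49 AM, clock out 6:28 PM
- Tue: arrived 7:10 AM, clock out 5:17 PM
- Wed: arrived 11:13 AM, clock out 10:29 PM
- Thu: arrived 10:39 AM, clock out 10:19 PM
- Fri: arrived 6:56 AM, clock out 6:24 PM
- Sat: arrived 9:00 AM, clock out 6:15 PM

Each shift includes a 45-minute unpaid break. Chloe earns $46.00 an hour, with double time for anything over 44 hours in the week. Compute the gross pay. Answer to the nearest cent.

$3580.33

Mon: 6:49 AM–6:28 PM = 11 h 39 min; less 45 min break → 10 h 54 min
Tue: 7:10 AM–5:17 PM = 10 h 7 min; less 45 min break → 9 h 22 min
Wed: 11:13 AM–10:29 PM = 11 h 16 min; less 45 min break → 10 h 31 min
Thu: 10:39 AM–10:19 PM = 11 h 40 min; less 45 min break → 10 h 55 min
Fri: 6:56 AM–6:24 PM = 11 h 28 min; less 45 min break → 10 h 43 min
Sat: 9:00 AM–6:15 PM = 9 h 15 min; less 45 min break → 8 h 30 min
Total worked: 60 h 55 min = 3655 min.
Regular 44 h 0 min = 2640 min at $46.00/h; overtime 16 h 55 min = 1015 min at $92.00/h.
Pay = (2640 × $46.00 + 1015 × $92.00) ÷ 60 = $3580.33.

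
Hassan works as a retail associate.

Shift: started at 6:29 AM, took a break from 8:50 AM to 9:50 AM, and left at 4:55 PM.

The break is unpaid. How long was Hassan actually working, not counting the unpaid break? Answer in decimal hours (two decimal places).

Shift: 6:29 AM–4:55 PM = 10 h 26 min; less 60 min break → 9 h 26 min

9.43 hours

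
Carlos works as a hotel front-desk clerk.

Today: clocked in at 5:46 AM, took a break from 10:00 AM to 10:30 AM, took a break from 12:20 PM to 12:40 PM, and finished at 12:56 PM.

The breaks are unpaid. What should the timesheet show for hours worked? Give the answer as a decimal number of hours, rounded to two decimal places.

6.33 hours

Today: 5:46 AM–12:56 PM = 7 h 10 min; less 50 min break → 6 h 20 min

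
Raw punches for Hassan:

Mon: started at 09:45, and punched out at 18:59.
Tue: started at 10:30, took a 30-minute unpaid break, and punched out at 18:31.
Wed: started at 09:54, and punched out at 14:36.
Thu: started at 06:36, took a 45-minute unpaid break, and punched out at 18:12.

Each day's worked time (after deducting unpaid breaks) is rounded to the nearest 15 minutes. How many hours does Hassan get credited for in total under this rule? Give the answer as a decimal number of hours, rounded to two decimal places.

32.25 hours

Mon: 09:45–18:59 = 9 h 14 min → rounds to 9 h 15 min
Tue: 10:30–18:31 = 8 h 1 min − 30 min = 7 h 31 min → rounds to 7 h 30 min
Wed: 09:54–14:36 = 4 h 42 min → rounds to 4 h 45 min
Thu: 06:36–18:12 = 11 h 36 min − 45 min = 10 h 51 min → rounds to 10 h 45 min
Total credited: 32 h 15 min.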